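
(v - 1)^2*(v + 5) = v^3 + 3*v^2 - 9*v + 5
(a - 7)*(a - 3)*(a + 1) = a^3 - 9*a^2 + 11*a + 21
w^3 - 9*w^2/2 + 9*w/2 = w*(w - 3)*(w - 3/2)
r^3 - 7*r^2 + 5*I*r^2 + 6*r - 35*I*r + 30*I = (r - 6)*(r - 1)*(r + 5*I)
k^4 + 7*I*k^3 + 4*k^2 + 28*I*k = k*(k - 2*I)*(k + 2*I)*(k + 7*I)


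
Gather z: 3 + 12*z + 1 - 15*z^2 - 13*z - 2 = -15*z^2 - z + 2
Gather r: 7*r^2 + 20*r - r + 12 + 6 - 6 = 7*r^2 + 19*r + 12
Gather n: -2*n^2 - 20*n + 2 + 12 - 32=-2*n^2 - 20*n - 18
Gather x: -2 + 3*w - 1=3*w - 3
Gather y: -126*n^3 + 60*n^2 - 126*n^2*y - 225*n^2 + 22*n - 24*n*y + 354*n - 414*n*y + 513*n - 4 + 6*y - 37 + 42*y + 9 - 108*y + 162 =-126*n^3 - 165*n^2 + 889*n + y*(-126*n^2 - 438*n - 60) + 130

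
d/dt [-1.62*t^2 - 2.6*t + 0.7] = -3.24*t - 2.6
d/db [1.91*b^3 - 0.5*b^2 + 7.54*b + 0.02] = 5.73*b^2 - 1.0*b + 7.54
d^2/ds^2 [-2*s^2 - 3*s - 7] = -4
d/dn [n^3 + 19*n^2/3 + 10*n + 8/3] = 3*n^2 + 38*n/3 + 10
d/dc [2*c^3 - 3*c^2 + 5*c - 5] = 6*c^2 - 6*c + 5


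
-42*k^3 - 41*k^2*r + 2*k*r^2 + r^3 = (-6*k + r)*(k + r)*(7*k + r)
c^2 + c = c*(c + 1)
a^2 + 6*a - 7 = (a - 1)*(a + 7)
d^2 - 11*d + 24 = (d - 8)*(d - 3)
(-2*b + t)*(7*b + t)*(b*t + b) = -14*b^3*t - 14*b^3 + 5*b^2*t^2 + 5*b^2*t + b*t^3 + b*t^2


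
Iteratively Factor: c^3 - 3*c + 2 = (c - 1)*(c^2 + c - 2) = (c - 1)^2*(c + 2)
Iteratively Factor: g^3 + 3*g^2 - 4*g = (g - 1)*(g^2 + 4*g) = (g - 1)*(g + 4)*(g)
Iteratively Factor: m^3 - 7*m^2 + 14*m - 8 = (m - 4)*(m^2 - 3*m + 2) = (m - 4)*(m - 2)*(m - 1)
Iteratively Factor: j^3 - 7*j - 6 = (j - 3)*(j^2 + 3*j + 2) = (j - 3)*(j + 2)*(j + 1)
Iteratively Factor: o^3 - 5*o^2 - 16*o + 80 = (o - 4)*(o^2 - o - 20) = (o - 5)*(o - 4)*(o + 4)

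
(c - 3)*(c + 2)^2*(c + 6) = c^4 + 7*c^3 - 2*c^2 - 60*c - 72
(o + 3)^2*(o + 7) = o^3 + 13*o^2 + 51*o + 63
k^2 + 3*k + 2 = (k + 1)*(k + 2)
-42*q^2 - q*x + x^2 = (-7*q + x)*(6*q + x)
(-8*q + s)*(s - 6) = -8*q*s + 48*q + s^2 - 6*s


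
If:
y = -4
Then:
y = -4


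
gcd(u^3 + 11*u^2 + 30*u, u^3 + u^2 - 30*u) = u^2 + 6*u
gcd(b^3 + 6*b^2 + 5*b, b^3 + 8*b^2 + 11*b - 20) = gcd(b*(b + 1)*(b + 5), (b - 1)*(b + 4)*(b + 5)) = b + 5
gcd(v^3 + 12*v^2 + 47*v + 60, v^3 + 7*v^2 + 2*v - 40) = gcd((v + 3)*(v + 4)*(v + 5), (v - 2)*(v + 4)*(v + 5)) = v^2 + 9*v + 20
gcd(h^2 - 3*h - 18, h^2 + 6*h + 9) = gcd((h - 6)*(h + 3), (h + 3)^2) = h + 3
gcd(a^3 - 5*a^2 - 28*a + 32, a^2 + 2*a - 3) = a - 1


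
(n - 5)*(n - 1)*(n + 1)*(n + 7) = n^4 + 2*n^3 - 36*n^2 - 2*n + 35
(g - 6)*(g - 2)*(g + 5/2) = g^3 - 11*g^2/2 - 8*g + 30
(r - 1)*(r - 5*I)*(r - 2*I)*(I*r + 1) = I*r^4 + 8*r^3 - I*r^3 - 8*r^2 - 17*I*r^2 - 10*r + 17*I*r + 10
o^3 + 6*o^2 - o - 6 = (o - 1)*(o + 1)*(o + 6)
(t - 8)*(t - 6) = t^2 - 14*t + 48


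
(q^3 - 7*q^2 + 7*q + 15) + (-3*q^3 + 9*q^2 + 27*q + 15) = -2*q^3 + 2*q^2 + 34*q + 30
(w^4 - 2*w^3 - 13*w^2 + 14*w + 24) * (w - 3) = w^5 - 5*w^4 - 7*w^3 + 53*w^2 - 18*w - 72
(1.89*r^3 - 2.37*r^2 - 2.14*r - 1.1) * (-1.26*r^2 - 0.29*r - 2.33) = -2.3814*r^5 + 2.4381*r^4 - 1.02*r^3 + 7.5287*r^2 + 5.3052*r + 2.563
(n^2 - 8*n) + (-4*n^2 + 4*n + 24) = -3*n^2 - 4*n + 24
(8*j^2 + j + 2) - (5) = 8*j^2 + j - 3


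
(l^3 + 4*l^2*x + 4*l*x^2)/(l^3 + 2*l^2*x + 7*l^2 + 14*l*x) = (l + 2*x)/(l + 7)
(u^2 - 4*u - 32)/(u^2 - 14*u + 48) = (u + 4)/(u - 6)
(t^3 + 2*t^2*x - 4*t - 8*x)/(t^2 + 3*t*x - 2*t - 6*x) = (t^2 + 2*t*x + 2*t + 4*x)/(t + 3*x)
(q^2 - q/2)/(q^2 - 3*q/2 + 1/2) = q/(q - 1)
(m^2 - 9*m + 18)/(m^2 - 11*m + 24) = (m - 6)/(m - 8)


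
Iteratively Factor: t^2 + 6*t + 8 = (t + 4)*(t + 2)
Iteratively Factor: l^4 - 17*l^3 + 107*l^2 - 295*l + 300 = (l - 3)*(l^3 - 14*l^2 + 65*l - 100) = (l - 5)*(l - 3)*(l^2 - 9*l + 20) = (l - 5)*(l - 4)*(l - 3)*(l - 5)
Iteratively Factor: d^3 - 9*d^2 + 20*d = (d - 5)*(d^2 - 4*d) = (d - 5)*(d - 4)*(d)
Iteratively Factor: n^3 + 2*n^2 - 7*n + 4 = (n - 1)*(n^2 + 3*n - 4) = (n - 1)*(n + 4)*(n - 1)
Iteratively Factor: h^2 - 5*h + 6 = (h - 2)*(h - 3)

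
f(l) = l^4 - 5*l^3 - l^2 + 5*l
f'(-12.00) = -9043.00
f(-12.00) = 29172.00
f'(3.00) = -28.00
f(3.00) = -48.00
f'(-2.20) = -105.79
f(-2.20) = 60.83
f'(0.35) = 2.63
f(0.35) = 1.43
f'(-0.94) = -9.70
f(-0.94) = -0.65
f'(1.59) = -20.02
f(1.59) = -8.29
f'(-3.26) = -286.48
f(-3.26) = 259.25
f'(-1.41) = -33.21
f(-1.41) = 8.93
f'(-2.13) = -97.45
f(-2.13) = 53.71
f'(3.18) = -24.42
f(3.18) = -52.74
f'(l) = 4*l^3 - 15*l^2 - 2*l + 5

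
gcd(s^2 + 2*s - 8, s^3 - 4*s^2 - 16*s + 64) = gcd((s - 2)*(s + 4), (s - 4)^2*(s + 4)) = s + 4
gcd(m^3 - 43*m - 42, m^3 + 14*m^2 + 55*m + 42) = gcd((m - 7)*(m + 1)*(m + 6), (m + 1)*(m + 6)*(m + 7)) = m^2 + 7*m + 6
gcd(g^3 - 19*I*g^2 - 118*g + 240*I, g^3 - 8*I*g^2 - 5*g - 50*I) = g - 5*I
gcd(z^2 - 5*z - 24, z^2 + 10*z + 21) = z + 3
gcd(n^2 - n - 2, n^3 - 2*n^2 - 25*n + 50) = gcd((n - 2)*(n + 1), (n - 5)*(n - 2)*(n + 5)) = n - 2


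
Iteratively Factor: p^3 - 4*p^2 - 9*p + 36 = (p + 3)*(p^2 - 7*p + 12) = (p - 3)*(p + 3)*(p - 4)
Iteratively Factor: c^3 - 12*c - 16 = (c - 4)*(c^2 + 4*c + 4) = (c - 4)*(c + 2)*(c + 2)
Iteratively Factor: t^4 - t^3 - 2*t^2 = (t)*(t^3 - t^2 - 2*t) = t*(t + 1)*(t^2 - 2*t) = t^2*(t + 1)*(t - 2)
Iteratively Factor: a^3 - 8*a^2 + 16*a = (a)*(a^2 - 8*a + 16) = a*(a - 4)*(a - 4)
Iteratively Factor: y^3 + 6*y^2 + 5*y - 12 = (y - 1)*(y^2 + 7*y + 12) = (y - 1)*(y + 4)*(y + 3)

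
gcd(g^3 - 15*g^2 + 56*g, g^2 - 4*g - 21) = g - 7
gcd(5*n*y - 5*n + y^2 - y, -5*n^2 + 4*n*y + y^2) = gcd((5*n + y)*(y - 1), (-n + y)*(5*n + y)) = 5*n + y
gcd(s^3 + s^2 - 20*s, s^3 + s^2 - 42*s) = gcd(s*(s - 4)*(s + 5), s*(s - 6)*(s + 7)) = s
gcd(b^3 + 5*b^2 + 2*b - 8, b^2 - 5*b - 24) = 1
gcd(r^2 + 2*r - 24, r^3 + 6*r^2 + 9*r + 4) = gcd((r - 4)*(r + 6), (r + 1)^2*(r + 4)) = 1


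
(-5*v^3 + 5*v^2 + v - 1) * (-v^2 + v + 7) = 5*v^5 - 10*v^4 - 31*v^3 + 37*v^2 + 6*v - 7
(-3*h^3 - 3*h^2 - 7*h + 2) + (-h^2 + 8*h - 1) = -3*h^3 - 4*h^2 + h + 1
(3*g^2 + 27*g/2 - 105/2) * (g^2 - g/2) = 3*g^4 + 12*g^3 - 237*g^2/4 + 105*g/4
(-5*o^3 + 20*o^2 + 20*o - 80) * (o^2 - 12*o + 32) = -5*o^5 + 80*o^4 - 380*o^3 + 320*o^2 + 1600*o - 2560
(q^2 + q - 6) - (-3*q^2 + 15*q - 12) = 4*q^2 - 14*q + 6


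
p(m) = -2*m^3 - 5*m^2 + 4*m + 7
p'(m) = -6*m^2 - 10*m + 4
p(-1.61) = -4.05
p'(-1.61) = 4.55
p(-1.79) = -4.71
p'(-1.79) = 2.68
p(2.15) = -27.39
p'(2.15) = -45.24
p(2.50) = -45.50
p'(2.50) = -58.50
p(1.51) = -5.25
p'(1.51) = -24.78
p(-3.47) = 16.48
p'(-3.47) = -33.55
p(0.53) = 7.42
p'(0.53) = -2.99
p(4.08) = -195.75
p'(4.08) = -136.68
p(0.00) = 7.00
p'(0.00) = 4.00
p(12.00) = -4121.00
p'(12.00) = -980.00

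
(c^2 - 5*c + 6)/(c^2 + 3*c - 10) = (c - 3)/(c + 5)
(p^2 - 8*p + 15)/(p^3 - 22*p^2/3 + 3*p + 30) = 3*(p - 5)/(3*p^2 - 13*p - 30)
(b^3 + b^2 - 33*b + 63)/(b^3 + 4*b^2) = (b^3 + b^2 - 33*b + 63)/(b^2*(b + 4))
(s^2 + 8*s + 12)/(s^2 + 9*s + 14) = (s + 6)/(s + 7)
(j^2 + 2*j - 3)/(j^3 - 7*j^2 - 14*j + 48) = (j - 1)/(j^2 - 10*j + 16)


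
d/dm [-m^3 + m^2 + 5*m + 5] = -3*m^2 + 2*m + 5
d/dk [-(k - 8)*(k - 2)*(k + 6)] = -3*k^2 + 8*k + 44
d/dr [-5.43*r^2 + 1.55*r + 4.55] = 1.55 - 10.86*r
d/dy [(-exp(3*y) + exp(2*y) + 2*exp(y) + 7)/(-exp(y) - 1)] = (2*exp(3*y) + 2*exp(2*y) - 2*exp(y) + 5)*exp(y)/(exp(2*y) + 2*exp(y) + 1)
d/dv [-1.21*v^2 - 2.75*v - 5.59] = -2.42*v - 2.75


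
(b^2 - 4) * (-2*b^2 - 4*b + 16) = -2*b^4 - 4*b^3 + 24*b^2 + 16*b - 64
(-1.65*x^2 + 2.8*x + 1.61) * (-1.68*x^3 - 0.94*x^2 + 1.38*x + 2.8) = 2.772*x^5 - 3.153*x^4 - 7.6138*x^3 - 2.2694*x^2 + 10.0618*x + 4.508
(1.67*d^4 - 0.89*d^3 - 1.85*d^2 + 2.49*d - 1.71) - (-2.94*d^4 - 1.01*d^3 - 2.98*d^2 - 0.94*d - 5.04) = 4.61*d^4 + 0.12*d^3 + 1.13*d^2 + 3.43*d + 3.33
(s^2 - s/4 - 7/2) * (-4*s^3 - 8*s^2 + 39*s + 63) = -4*s^5 - 7*s^4 + 55*s^3 + 325*s^2/4 - 609*s/4 - 441/2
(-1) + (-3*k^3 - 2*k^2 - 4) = -3*k^3 - 2*k^2 - 5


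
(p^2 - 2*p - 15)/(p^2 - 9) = (p - 5)/(p - 3)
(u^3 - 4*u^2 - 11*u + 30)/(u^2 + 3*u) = u - 7 + 10/u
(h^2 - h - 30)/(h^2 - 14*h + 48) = (h + 5)/(h - 8)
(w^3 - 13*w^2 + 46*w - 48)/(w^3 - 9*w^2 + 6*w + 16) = (w - 3)/(w + 1)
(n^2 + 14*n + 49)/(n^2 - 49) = (n + 7)/(n - 7)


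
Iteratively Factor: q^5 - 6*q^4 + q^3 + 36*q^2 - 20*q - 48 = (q - 4)*(q^4 - 2*q^3 - 7*q^2 + 8*q + 12) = (q - 4)*(q - 3)*(q^3 + q^2 - 4*q - 4) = (q - 4)*(q - 3)*(q + 2)*(q^2 - q - 2) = (q - 4)*(q - 3)*(q + 1)*(q + 2)*(q - 2)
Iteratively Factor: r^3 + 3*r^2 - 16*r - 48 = (r + 4)*(r^2 - r - 12) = (r + 3)*(r + 4)*(r - 4)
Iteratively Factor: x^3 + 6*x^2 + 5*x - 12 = (x - 1)*(x^2 + 7*x + 12) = (x - 1)*(x + 4)*(x + 3)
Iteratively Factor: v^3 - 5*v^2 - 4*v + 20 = (v + 2)*(v^2 - 7*v + 10) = (v - 2)*(v + 2)*(v - 5)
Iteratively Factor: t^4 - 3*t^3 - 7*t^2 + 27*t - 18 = (t + 3)*(t^3 - 6*t^2 + 11*t - 6) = (t - 1)*(t + 3)*(t^2 - 5*t + 6) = (t - 3)*(t - 1)*(t + 3)*(t - 2)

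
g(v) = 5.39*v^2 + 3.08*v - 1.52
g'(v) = 10.78*v + 3.08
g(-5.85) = 164.92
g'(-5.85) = -59.98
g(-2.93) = 35.73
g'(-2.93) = -28.51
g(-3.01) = 38.04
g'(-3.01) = -29.37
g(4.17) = 105.05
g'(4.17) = 48.03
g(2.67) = 45.13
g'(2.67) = 31.86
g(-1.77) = 9.91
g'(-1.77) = -16.00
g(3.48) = 74.47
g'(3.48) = 40.59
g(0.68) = 3.07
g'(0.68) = 10.41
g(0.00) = -1.52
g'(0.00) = 3.08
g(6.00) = 211.00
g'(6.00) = 67.76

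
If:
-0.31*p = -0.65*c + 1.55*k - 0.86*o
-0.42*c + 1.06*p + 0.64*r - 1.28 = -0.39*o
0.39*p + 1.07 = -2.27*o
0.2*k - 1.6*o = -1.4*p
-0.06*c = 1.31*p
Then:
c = -71.16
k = -31.06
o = -1.03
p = 3.26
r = -49.47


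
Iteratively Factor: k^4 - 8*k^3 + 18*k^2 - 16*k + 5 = (k - 1)*(k^3 - 7*k^2 + 11*k - 5) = (k - 1)^2*(k^2 - 6*k + 5) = (k - 1)^3*(k - 5)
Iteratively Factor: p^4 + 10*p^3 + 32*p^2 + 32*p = (p)*(p^3 + 10*p^2 + 32*p + 32) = p*(p + 4)*(p^2 + 6*p + 8) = p*(p + 4)^2*(p + 2)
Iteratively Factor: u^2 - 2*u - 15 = (u - 5)*(u + 3)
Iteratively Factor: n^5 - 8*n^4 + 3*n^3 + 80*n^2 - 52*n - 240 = (n + 2)*(n^4 - 10*n^3 + 23*n^2 + 34*n - 120) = (n - 4)*(n + 2)*(n^3 - 6*n^2 - n + 30) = (n - 5)*(n - 4)*(n + 2)*(n^2 - n - 6) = (n - 5)*(n - 4)*(n - 3)*(n + 2)*(n + 2)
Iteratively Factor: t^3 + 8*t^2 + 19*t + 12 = (t + 1)*(t^2 + 7*t + 12) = (t + 1)*(t + 3)*(t + 4)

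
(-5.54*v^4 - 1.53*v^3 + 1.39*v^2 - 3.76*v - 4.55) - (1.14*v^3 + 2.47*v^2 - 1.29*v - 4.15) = -5.54*v^4 - 2.67*v^3 - 1.08*v^2 - 2.47*v - 0.399999999999999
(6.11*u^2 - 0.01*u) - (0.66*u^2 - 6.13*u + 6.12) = 5.45*u^2 + 6.12*u - 6.12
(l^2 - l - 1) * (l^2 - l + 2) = l^4 - 2*l^3 + 2*l^2 - l - 2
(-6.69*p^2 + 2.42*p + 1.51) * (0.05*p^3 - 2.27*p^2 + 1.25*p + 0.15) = -0.3345*p^5 + 15.3073*p^4 - 13.7804*p^3 - 1.4062*p^2 + 2.2505*p + 0.2265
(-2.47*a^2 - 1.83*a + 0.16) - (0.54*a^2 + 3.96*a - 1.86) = -3.01*a^2 - 5.79*a + 2.02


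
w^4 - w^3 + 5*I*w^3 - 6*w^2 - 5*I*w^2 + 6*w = w*(w - 1)*(w + 2*I)*(w + 3*I)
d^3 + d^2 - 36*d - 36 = (d - 6)*(d + 1)*(d + 6)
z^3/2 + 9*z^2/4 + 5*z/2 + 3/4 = (z/2 + 1/2)*(z + 1/2)*(z + 3)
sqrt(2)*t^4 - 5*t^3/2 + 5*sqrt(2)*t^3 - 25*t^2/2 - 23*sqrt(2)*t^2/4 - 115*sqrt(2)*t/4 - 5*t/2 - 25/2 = (t + 5)*(t - 5*sqrt(2)/2)*(t + sqrt(2))*(sqrt(2)*t + 1/2)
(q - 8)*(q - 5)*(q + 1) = q^3 - 12*q^2 + 27*q + 40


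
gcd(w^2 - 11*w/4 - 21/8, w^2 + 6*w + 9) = 1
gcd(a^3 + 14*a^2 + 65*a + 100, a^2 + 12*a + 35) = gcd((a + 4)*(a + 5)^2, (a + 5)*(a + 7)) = a + 5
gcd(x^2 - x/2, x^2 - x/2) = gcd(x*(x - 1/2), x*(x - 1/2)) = x^2 - x/2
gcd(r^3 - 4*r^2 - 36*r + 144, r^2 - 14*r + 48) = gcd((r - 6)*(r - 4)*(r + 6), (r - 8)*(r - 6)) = r - 6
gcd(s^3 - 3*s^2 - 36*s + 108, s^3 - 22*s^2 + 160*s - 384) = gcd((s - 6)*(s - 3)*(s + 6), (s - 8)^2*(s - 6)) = s - 6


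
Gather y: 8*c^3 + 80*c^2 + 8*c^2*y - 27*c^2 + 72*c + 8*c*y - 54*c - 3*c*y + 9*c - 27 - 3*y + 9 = 8*c^3 + 53*c^2 + 27*c + y*(8*c^2 + 5*c - 3) - 18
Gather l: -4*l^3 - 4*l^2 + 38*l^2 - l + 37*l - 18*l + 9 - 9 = -4*l^3 + 34*l^2 + 18*l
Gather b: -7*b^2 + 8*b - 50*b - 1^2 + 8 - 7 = -7*b^2 - 42*b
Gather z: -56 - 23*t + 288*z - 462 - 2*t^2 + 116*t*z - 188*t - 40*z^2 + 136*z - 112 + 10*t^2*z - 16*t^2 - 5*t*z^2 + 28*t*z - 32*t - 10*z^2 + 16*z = -18*t^2 - 243*t + z^2*(-5*t - 50) + z*(10*t^2 + 144*t + 440) - 630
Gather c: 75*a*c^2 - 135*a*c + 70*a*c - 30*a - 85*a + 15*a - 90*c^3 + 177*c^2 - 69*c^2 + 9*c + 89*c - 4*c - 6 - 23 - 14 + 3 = -100*a - 90*c^3 + c^2*(75*a + 108) + c*(94 - 65*a) - 40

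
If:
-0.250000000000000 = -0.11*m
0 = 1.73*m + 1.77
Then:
No Solution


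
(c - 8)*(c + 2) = c^2 - 6*c - 16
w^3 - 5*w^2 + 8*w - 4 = (w - 2)^2*(w - 1)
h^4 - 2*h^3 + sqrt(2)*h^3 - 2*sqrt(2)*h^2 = h^2*(h - 2)*(h + sqrt(2))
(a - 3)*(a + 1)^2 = a^3 - a^2 - 5*a - 3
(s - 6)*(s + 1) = s^2 - 5*s - 6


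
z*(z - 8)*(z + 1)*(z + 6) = z^4 - z^3 - 50*z^2 - 48*z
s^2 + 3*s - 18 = (s - 3)*(s + 6)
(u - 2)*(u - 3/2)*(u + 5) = u^3 + 3*u^2/2 - 29*u/2 + 15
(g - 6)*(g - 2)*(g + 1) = g^3 - 7*g^2 + 4*g + 12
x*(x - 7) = x^2 - 7*x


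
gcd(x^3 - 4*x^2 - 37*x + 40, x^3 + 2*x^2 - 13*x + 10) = x^2 + 4*x - 5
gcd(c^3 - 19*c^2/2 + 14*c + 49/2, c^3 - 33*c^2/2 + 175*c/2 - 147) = c^2 - 21*c/2 + 49/2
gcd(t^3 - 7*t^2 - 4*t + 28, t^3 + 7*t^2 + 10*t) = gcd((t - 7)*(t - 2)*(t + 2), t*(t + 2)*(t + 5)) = t + 2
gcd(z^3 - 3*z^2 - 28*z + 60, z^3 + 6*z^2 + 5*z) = z + 5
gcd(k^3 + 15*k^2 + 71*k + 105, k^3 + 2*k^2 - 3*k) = k + 3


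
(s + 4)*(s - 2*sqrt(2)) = s^2 - 2*sqrt(2)*s + 4*s - 8*sqrt(2)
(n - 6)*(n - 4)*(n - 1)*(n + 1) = n^4 - 10*n^3 + 23*n^2 + 10*n - 24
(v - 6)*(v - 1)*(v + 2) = v^3 - 5*v^2 - 8*v + 12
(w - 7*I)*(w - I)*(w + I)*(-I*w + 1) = -I*w^4 - 6*w^3 - 8*I*w^2 - 6*w - 7*I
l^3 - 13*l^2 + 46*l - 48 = (l - 8)*(l - 3)*(l - 2)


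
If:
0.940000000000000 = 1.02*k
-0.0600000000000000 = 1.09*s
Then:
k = 0.92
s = -0.06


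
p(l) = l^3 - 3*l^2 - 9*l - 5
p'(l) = 3*l^2 - 6*l - 9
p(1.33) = -19.92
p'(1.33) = -11.67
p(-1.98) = -6.70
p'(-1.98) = 14.64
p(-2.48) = -16.38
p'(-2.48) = 24.33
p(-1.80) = -4.35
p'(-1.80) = 11.52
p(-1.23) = -0.33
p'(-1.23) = 2.92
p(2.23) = -28.90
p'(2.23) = -7.46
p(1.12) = -17.44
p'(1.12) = -11.96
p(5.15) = 5.67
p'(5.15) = 39.67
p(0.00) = -5.00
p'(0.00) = -9.00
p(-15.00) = -3920.00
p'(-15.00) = 756.00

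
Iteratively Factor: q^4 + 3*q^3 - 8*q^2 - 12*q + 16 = (q - 1)*(q^3 + 4*q^2 - 4*q - 16) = (q - 1)*(q + 4)*(q^2 - 4) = (q - 1)*(q + 2)*(q + 4)*(q - 2)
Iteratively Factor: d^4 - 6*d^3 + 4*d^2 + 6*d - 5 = (d - 5)*(d^3 - d^2 - d + 1) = (d - 5)*(d + 1)*(d^2 - 2*d + 1) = (d - 5)*(d - 1)*(d + 1)*(d - 1)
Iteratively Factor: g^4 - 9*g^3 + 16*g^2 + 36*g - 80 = (g - 2)*(g^3 - 7*g^2 + 2*g + 40) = (g - 4)*(g - 2)*(g^2 - 3*g - 10) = (g - 4)*(g - 2)*(g + 2)*(g - 5)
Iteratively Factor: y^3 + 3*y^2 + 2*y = (y + 1)*(y^2 + 2*y) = (y + 1)*(y + 2)*(y)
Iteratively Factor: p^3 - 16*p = (p - 4)*(p^2 + 4*p) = p*(p - 4)*(p + 4)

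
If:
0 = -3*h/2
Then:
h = 0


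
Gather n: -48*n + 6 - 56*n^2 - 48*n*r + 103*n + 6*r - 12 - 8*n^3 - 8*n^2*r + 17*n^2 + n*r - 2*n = -8*n^3 + n^2*(-8*r - 39) + n*(53 - 47*r) + 6*r - 6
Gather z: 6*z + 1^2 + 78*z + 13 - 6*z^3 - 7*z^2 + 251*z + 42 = -6*z^3 - 7*z^2 + 335*z + 56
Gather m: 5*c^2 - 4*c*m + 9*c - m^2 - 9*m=5*c^2 + 9*c - m^2 + m*(-4*c - 9)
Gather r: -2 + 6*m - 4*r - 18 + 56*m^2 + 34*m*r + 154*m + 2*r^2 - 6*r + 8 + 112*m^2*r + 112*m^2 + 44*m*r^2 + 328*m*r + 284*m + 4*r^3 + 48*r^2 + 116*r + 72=168*m^2 + 444*m + 4*r^3 + r^2*(44*m + 50) + r*(112*m^2 + 362*m + 106) + 60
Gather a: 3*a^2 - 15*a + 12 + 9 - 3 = 3*a^2 - 15*a + 18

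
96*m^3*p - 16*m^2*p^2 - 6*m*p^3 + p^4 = p*(-6*m + p)*(-4*m + p)*(4*m + p)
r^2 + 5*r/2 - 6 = (r - 3/2)*(r + 4)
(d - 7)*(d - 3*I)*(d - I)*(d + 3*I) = d^4 - 7*d^3 - I*d^3 + 9*d^2 + 7*I*d^2 - 63*d - 9*I*d + 63*I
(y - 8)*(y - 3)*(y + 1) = y^3 - 10*y^2 + 13*y + 24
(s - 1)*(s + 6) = s^2 + 5*s - 6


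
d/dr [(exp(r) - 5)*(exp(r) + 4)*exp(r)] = (3*exp(2*r) - 2*exp(r) - 20)*exp(r)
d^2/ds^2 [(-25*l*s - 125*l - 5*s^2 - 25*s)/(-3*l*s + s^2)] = 10*(-225*l^3 + 225*l^2*s - 8*l*s^3 - 75*l*s^2 - 5*s^3)/(s^3*(-27*l^3 + 27*l^2*s - 9*l*s^2 + s^3))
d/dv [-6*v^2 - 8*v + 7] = -12*v - 8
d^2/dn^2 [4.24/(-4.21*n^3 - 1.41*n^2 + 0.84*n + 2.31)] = ((107.1024*n + 11.9568)*(4.21*n^3 + 1.41*n^2 - 0.84*n - 2.31) - 4.24*(12.63*n^2 + 2.82*n - 0.84)*(25.26*n^2 + 5.64*n - 1.68))/(4.21*n^3 + 1.41*n^2 - 0.84*n - 2.31)^3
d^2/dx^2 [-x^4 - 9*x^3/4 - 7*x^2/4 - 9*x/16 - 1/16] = -12*x^2 - 27*x/2 - 7/2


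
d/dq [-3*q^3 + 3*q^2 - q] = -9*q^2 + 6*q - 1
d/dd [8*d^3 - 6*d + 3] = 24*d^2 - 6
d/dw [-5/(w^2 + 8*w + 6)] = 10*(w + 4)/(w^2 + 8*w + 6)^2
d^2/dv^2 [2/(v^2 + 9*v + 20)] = 4*(-v^2 - 9*v + (2*v + 9)^2 - 20)/(v^2 + 9*v + 20)^3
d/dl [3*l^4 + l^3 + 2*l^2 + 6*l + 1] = 12*l^3 + 3*l^2 + 4*l + 6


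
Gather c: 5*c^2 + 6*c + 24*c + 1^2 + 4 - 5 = 5*c^2 + 30*c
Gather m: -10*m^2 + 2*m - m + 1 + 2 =-10*m^2 + m + 3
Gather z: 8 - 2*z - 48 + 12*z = 10*z - 40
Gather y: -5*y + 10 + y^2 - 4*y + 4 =y^2 - 9*y + 14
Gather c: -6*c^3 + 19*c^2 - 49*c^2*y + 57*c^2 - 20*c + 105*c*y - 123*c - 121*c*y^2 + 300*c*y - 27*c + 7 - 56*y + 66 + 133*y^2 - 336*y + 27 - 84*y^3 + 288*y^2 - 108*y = -6*c^3 + c^2*(76 - 49*y) + c*(-121*y^2 + 405*y - 170) - 84*y^3 + 421*y^2 - 500*y + 100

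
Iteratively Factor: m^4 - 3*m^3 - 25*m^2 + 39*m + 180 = (m + 3)*(m^3 - 6*m^2 - 7*m + 60) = (m - 5)*(m + 3)*(m^2 - m - 12) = (m - 5)*(m - 4)*(m + 3)*(m + 3)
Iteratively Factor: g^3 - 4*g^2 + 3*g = (g - 3)*(g^2 - g) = g*(g - 3)*(g - 1)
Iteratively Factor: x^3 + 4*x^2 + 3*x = (x)*(x^2 + 4*x + 3) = x*(x + 3)*(x + 1)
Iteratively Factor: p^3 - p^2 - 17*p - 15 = (p - 5)*(p^2 + 4*p + 3) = (p - 5)*(p + 3)*(p + 1)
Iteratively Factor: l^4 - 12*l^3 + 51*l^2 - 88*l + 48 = (l - 4)*(l^3 - 8*l^2 + 19*l - 12) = (l - 4)*(l - 3)*(l^2 - 5*l + 4) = (l - 4)^2*(l - 3)*(l - 1)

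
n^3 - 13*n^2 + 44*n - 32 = (n - 8)*(n - 4)*(n - 1)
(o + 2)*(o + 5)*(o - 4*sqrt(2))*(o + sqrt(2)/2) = o^4 - 7*sqrt(2)*o^3/2 + 7*o^3 - 49*sqrt(2)*o^2/2 + 6*o^2 - 35*sqrt(2)*o - 28*o - 40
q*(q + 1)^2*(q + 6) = q^4 + 8*q^3 + 13*q^2 + 6*q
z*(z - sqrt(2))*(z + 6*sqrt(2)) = z^3 + 5*sqrt(2)*z^2 - 12*z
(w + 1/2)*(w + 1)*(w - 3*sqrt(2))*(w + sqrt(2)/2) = w^4 - 5*sqrt(2)*w^3/2 + 3*w^3/2 - 15*sqrt(2)*w^2/4 - 5*w^2/2 - 9*w/2 - 5*sqrt(2)*w/4 - 3/2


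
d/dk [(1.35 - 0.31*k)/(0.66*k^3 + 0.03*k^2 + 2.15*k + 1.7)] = (0.4092*k^3 - 2.6637*k^2 - 0.081*k - 3.4295)/(0.4356*k^6 + 0.0396*k^5 + 2.8389*k^4 + 2.373*k^3 + 4.7245*k^2 + 7.31*k + 2.89)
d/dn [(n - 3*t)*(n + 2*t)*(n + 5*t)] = 3*n^2 + 8*n*t - 11*t^2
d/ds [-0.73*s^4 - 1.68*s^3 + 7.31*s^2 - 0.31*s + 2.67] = -2.92*s^3 - 5.04*s^2 + 14.62*s - 0.31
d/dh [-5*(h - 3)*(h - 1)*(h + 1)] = -15*h^2 + 30*h + 5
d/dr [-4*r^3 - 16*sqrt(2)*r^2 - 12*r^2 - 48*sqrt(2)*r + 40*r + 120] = -12*r^2 - 32*sqrt(2)*r - 24*r - 48*sqrt(2) + 40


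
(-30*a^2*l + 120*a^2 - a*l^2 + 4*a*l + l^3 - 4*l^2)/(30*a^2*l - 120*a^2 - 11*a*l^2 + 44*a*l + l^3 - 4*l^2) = (-5*a - l)/(5*a - l)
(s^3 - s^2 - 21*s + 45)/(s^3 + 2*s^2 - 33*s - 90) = (s^2 - 6*s + 9)/(s^2 - 3*s - 18)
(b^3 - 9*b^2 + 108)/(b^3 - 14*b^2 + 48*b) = (b^2 - 3*b - 18)/(b*(b - 8))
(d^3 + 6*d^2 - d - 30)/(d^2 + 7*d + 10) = (d^2 + d - 6)/(d + 2)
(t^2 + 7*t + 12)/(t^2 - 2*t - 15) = (t + 4)/(t - 5)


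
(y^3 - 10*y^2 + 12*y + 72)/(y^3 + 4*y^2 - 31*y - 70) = (y^2 - 12*y + 36)/(y^2 + 2*y - 35)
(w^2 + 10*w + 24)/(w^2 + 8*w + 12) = (w + 4)/(w + 2)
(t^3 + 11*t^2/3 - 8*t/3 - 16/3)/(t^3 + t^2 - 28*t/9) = 3*(t^2 + 5*t + 4)/(t*(3*t + 7))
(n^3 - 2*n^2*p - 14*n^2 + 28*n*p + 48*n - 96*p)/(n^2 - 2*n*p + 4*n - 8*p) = (n^2 - 14*n + 48)/(n + 4)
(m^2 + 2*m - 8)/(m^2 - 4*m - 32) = (m - 2)/(m - 8)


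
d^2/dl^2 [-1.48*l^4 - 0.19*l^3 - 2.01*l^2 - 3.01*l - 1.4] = -17.76*l^2 - 1.14*l - 4.02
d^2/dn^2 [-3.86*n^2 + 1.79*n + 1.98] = -7.72000000000000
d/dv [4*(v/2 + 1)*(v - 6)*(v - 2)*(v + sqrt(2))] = 8*v^3 - 36*v^2 + 6*sqrt(2)*v^2 - 24*sqrt(2)*v - 16*v - 8*sqrt(2) + 48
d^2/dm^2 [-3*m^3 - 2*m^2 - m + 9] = -18*m - 4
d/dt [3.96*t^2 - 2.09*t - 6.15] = 7.92*t - 2.09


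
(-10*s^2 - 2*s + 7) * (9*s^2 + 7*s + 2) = -90*s^4 - 88*s^3 + 29*s^2 + 45*s + 14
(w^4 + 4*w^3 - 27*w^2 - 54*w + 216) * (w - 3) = w^5 + w^4 - 39*w^3 + 27*w^2 + 378*w - 648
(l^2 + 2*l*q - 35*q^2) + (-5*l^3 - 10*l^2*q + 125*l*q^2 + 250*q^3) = -5*l^3 - 10*l^2*q + l^2 + 125*l*q^2 + 2*l*q + 250*q^3 - 35*q^2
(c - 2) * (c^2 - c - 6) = c^3 - 3*c^2 - 4*c + 12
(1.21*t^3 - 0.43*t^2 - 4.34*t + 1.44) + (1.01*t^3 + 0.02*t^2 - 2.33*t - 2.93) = 2.22*t^3 - 0.41*t^2 - 6.67*t - 1.49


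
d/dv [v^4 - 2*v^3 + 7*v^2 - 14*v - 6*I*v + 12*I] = 4*v^3 - 6*v^2 + 14*v - 14 - 6*I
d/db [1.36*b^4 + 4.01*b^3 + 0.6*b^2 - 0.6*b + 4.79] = 5.44*b^3 + 12.03*b^2 + 1.2*b - 0.6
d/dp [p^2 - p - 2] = 2*p - 1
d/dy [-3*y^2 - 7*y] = -6*y - 7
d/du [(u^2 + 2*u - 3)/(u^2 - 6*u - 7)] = 8*(-u^2 - u - 4)/(u^4 - 12*u^3 + 22*u^2 + 84*u + 49)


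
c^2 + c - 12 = (c - 3)*(c + 4)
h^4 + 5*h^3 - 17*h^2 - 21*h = h*(h - 3)*(h + 1)*(h + 7)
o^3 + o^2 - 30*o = o*(o - 5)*(o + 6)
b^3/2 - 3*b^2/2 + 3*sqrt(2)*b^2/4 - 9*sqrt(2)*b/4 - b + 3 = (b/2 + sqrt(2))*(b - 3)*(b - sqrt(2)/2)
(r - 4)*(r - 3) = r^2 - 7*r + 12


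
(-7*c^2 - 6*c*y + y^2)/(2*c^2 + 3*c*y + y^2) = (-7*c + y)/(2*c + y)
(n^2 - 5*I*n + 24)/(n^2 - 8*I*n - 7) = (-n^2 + 5*I*n - 24)/(-n^2 + 8*I*n + 7)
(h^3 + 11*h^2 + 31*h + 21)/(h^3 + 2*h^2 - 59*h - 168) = (h + 1)/(h - 8)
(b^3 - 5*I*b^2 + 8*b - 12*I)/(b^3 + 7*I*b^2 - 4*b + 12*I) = (b - 6*I)/(b + 6*I)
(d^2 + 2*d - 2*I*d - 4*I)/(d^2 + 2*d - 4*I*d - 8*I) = (d - 2*I)/(d - 4*I)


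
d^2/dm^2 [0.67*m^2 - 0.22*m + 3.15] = 1.34000000000000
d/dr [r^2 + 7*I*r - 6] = 2*r + 7*I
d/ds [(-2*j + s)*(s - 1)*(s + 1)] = -4*j*s + 3*s^2 - 1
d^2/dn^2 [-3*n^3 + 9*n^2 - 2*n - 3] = 18 - 18*n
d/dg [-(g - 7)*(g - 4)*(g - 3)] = -3*g^2 + 28*g - 61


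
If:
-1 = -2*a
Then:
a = 1/2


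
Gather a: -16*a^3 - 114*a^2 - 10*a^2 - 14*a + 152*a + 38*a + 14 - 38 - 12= -16*a^3 - 124*a^2 + 176*a - 36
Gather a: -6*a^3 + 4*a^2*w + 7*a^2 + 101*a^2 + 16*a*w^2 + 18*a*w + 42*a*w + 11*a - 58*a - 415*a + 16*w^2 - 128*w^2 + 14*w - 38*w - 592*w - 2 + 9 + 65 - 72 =-6*a^3 + a^2*(4*w + 108) + a*(16*w^2 + 60*w - 462) - 112*w^2 - 616*w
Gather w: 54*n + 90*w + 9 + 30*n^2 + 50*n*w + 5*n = 30*n^2 + 59*n + w*(50*n + 90) + 9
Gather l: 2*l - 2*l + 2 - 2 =0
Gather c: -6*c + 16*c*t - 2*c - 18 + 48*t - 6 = c*(16*t - 8) + 48*t - 24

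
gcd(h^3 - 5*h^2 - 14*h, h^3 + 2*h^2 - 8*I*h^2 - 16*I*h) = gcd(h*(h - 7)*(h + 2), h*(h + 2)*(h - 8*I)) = h^2 + 2*h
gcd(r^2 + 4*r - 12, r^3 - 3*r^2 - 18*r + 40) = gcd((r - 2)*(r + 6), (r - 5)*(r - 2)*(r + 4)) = r - 2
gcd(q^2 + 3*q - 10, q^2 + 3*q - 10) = q^2 + 3*q - 10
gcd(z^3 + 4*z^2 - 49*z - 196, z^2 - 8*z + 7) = z - 7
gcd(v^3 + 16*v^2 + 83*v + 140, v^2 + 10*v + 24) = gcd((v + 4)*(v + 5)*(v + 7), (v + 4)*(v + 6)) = v + 4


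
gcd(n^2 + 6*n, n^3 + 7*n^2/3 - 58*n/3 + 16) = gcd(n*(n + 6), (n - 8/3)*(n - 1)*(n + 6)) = n + 6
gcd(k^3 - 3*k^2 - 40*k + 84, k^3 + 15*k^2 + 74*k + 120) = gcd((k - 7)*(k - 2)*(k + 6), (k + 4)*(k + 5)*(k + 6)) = k + 6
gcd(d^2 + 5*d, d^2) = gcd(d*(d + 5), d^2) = d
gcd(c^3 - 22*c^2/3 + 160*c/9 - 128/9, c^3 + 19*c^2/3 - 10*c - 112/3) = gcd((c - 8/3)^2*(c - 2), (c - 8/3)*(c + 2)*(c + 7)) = c - 8/3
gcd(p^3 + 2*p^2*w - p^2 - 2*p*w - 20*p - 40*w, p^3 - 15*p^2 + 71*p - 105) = p - 5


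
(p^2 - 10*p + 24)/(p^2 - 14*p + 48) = (p - 4)/(p - 8)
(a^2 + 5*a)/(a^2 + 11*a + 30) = a/(a + 6)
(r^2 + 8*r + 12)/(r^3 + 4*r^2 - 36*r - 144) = (r + 2)/(r^2 - 2*r - 24)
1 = 1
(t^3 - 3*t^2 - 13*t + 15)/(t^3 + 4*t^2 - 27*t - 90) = (t - 1)/(t + 6)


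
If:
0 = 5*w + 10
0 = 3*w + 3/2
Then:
No Solution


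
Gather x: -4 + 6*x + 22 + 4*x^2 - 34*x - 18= 4*x^2 - 28*x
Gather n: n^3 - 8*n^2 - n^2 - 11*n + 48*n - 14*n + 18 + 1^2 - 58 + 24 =n^3 - 9*n^2 + 23*n - 15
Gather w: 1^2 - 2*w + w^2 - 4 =w^2 - 2*w - 3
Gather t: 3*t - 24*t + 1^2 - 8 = -21*t - 7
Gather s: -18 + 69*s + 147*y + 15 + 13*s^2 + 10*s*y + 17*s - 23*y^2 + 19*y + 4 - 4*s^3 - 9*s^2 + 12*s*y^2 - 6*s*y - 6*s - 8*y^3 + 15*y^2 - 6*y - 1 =-4*s^3 + 4*s^2 + s*(12*y^2 + 4*y + 80) - 8*y^3 - 8*y^2 + 160*y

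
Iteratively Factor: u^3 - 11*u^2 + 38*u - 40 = (u - 4)*(u^2 - 7*u + 10) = (u - 4)*(u - 2)*(u - 5)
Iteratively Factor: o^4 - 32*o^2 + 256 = (o + 4)*(o^3 - 4*o^2 - 16*o + 64) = (o - 4)*(o + 4)*(o^2 - 16) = (o - 4)*(o + 4)^2*(o - 4)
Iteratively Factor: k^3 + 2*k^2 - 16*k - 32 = (k - 4)*(k^2 + 6*k + 8) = (k - 4)*(k + 4)*(k + 2)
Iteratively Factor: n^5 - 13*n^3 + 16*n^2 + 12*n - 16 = (n + 1)*(n^4 - n^3 - 12*n^2 + 28*n - 16) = (n - 2)*(n + 1)*(n^3 + n^2 - 10*n + 8) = (n - 2)*(n - 1)*(n + 1)*(n^2 + 2*n - 8) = (n - 2)*(n - 1)*(n + 1)*(n + 4)*(n - 2)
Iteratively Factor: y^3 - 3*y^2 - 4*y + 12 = (y - 2)*(y^2 - y - 6) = (y - 2)*(y + 2)*(y - 3)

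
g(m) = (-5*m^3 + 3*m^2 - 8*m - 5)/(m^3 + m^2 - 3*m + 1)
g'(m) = (-15*m^2 + 6*m - 8)/(m^3 + m^2 - 3*m + 1) + (-3*m^2 - 2*m + 3)*(-5*m^3 + 3*m^2 - 8*m - 5)/(m^3 + m^2 - 3*m + 1)^2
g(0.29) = -30.15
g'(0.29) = -305.55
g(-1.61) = 8.60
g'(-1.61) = -16.46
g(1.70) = -9.32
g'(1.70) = 11.70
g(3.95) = -4.49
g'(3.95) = 0.21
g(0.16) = -11.32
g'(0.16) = -67.12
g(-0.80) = 1.67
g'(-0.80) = -5.08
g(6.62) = -4.37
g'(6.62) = -0.02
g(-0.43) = -0.25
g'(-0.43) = -5.92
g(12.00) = -4.52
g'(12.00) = -0.03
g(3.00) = -4.89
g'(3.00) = 0.78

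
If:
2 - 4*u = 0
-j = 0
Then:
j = 0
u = 1/2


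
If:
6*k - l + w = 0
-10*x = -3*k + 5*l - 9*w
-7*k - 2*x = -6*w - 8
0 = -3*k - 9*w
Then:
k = 12/5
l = 68/5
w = -4/5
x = -34/5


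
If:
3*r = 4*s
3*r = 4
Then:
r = 4/3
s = 1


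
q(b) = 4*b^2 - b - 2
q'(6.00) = 47.00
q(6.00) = 136.00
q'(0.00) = -1.00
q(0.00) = -2.00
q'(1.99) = 14.92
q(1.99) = 11.85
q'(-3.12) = -25.96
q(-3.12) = 40.06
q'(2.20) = 16.60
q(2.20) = 15.16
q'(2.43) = 18.44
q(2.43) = 19.19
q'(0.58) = 3.64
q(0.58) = -1.23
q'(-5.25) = -43.00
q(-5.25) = 113.50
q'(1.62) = 11.96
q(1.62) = 6.88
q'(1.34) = 9.72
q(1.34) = 3.84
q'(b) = 8*b - 1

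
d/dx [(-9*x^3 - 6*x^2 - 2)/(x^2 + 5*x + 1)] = (-9*x^4 - 90*x^3 - 57*x^2 - 8*x + 10)/(x^4 + 10*x^3 + 27*x^2 + 10*x + 1)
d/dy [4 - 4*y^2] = -8*y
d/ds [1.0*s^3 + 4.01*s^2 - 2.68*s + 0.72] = 3.0*s^2 + 8.02*s - 2.68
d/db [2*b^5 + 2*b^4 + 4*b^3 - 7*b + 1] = 10*b^4 + 8*b^3 + 12*b^2 - 7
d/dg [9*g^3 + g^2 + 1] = g*(27*g + 2)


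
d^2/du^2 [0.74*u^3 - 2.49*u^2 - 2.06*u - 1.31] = 4.44*u - 4.98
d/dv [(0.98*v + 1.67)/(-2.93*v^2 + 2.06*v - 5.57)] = (2.8714*v^2 + 9.7862*v - 8.8988)/(8.5849*v^4 - 12.0716*v^3 + 36.8838*v^2 - 22.9484*v + 31.0249)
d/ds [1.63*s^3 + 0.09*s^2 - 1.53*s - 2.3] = 4.89*s^2 + 0.18*s - 1.53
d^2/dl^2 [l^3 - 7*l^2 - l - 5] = 6*l - 14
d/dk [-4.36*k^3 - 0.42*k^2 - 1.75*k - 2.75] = -13.08*k^2 - 0.84*k - 1.75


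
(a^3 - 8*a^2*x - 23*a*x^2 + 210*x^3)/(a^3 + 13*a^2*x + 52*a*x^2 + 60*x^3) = (a^2 - 13*a*x + 42*x^2)/(a^2 + 8*a*x + 12*x^2)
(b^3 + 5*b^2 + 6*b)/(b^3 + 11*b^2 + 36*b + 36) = b/(b + 6)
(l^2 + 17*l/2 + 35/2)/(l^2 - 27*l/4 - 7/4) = 2*(2*l^2 + 17*l + 35)/(4*l^2 - 27*l - 7)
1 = 1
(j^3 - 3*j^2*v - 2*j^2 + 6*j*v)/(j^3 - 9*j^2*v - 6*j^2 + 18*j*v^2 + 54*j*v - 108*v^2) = j*(2 - j)/(-j^2 + 6*j*v + 6*j - 36*v)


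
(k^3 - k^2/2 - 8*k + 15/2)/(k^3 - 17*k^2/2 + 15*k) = (k^2 + 2*k - 3)/(k*(k - 6))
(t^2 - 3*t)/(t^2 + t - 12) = t/(t + 4)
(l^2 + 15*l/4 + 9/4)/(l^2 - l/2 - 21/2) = (4*l + 3)/(2*(2*l - 7))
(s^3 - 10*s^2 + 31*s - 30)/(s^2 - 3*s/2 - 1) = 2*(s^2 - 8*s + 15)/(2*s + 1)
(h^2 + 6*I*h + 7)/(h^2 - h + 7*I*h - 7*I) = (h - I)/(h - 1)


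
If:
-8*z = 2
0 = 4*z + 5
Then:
No Solution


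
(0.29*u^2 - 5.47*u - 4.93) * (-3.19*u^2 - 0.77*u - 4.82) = -0.9251*u^4 + 17.226*u^3 + 18.5408*u^2 + 30.1615*u + 23.7626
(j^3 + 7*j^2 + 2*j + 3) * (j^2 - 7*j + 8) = j^5 - 39*j^3 + 45*j^2 - 5*j + 24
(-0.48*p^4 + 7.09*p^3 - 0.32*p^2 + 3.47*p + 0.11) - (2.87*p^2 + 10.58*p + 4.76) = -0.48*p^4 + 7.09*p^3 - 3.19*p^2 - 7.11*p - 4.65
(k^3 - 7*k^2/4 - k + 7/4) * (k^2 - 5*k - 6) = k^5 - 27*k^4/4 + 7*k^3/4 + 69*k^2/4 - 11*k/4 - 21/2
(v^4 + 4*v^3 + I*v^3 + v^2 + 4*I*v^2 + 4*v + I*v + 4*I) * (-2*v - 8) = -2*v^5 - 16*v^4 - 2*I*v^4 - 34*v^3 - 16*I*v^3 - 16*v^2 - 34*I*v^2 - 32*v - 16*I*v - 32*I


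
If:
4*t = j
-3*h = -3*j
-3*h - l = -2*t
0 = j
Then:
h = 0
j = 0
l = 0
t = 0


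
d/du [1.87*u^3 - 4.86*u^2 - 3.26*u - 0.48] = 5.61*u^2 - 9.72*u - 3.26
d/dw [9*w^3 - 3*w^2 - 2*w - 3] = 27*w^2 - 6*w - 2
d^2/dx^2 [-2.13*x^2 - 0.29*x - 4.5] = -4.26000000000000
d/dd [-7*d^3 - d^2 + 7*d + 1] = -21*d^2 - 2*d + 7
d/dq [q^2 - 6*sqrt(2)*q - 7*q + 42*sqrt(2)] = 2*q - 6*sqrt(2) - 7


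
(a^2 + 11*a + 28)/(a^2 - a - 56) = (a + 4)/(a - 8)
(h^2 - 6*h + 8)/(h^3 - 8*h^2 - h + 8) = (h^2 - 6*h + 8)/(h^3 - 8*h^2 - h + 8)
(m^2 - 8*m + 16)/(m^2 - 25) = (m^2 - 8*m + 16)/(m^2 - 25)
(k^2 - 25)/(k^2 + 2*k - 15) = (k - 5)/(k - 3)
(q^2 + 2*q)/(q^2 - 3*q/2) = 2*(q + 2)/(2*q - 3)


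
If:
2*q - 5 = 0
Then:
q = 5/2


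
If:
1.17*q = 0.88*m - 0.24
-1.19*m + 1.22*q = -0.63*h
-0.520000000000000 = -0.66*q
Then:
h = 0.97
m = 1.32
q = 0.79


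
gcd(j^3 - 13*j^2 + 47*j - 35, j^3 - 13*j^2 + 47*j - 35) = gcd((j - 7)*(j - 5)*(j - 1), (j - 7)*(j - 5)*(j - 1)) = j^3 - 13*j^2 + 47*j - 35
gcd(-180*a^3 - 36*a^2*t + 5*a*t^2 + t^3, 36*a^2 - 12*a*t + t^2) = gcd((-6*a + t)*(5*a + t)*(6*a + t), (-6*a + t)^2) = -6*a + t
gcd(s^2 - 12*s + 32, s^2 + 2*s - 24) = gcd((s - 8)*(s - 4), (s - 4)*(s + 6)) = s - 4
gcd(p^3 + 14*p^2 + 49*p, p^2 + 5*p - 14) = p + 7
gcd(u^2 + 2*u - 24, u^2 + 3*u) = 1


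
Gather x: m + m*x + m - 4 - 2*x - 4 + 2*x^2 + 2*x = m*x + 2*m + 2*x^2 - 8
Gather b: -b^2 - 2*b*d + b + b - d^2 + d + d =-b^2 + b*(2 - 2*d) - d^2 + 2*d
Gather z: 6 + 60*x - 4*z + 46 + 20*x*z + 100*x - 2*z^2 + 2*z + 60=160*x - 2*z^2 + z*(20*x - 2) + 112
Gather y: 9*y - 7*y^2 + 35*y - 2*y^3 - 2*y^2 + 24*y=-2*y^3 - 9*y^2 + 68*y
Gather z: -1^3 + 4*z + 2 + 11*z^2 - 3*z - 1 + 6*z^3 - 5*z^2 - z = 6*z^3 + 6*z^2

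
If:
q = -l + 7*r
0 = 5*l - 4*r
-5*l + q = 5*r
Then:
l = 0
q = 0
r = 0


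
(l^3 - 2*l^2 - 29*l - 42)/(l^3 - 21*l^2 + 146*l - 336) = (l^2 + 5*l + 6)/(l^2 - 14*l + 48)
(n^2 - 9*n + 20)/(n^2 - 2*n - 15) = (n - 4)/(n + 3)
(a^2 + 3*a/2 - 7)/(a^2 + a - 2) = (a^2 + 3*a/2 - 7)/(a^2 + a - 2)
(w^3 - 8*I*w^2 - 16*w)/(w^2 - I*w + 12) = w*(w - 4*I)/(w + 3*I)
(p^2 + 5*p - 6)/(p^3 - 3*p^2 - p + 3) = (p + 6)/(p^2 - 2*p - 3)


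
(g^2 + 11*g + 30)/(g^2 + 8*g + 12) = (g + 5)/(g + 2)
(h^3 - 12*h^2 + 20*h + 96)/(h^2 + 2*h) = h - 14 + 48/h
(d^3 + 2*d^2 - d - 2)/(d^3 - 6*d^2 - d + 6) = (d + 2)/(d - 6)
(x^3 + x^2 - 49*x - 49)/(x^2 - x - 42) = (x^2 + 8*x + 7)/(x + 6)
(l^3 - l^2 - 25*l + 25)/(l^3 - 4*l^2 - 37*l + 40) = (l - 5)/(l - 8)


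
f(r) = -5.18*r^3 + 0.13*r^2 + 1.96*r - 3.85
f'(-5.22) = -422.84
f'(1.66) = -40.43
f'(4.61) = -327.10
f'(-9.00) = -1259.12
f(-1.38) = 7.31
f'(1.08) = -15.89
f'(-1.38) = -27.99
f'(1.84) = -50.17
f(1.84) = -32.07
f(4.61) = -499.55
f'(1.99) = -59.06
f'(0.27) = 0.90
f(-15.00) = 17478.50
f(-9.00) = 3765.26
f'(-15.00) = -3498.44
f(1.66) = -23.93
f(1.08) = -8.11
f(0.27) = -3.41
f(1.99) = -40.26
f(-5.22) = 726.25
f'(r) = -15.54*r^2 + 0.26*r + 1.96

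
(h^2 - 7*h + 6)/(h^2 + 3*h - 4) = (h - 6)/(h + 4)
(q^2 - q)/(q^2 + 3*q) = (q - 1)/(q + 3)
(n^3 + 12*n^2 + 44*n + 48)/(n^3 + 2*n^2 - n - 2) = (n^2 + 10*n + 24)/(n^2 - 1)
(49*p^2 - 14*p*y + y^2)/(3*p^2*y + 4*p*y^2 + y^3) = (49*p^2 - 14*p*y + y^2)/(y*(3*p^2 + 4*p*y + y^2))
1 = 1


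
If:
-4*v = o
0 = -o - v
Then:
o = 0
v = 0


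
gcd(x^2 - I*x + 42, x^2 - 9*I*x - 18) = 1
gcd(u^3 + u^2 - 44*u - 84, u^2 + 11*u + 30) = u + 6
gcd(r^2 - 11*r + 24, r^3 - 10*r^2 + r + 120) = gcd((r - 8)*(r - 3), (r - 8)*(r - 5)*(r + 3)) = r - 8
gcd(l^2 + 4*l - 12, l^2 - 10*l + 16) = l - 2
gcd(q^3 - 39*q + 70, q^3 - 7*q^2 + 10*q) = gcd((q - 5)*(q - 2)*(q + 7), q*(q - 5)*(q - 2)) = q^2 - 7*q + 10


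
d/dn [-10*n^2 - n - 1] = -20*n - 1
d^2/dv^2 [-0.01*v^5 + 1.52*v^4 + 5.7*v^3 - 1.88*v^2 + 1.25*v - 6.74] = -0.2*v^3 + 18.24*v^2 + 34.2*v - 3.76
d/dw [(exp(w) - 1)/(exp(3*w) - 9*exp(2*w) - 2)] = (3*(1 - exp(w))*(exp(w) - 6)*exp(w) + exp(3*w) - 9*exp(2*w) - 2)*exp(w)/(-exp(3*w) + 9*exp(2*w) + 2)^2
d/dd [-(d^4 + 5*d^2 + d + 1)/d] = -3*d^2 - 5 + d^(-2)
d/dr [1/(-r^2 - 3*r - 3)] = (2*r + 3)/(r^2 + 3*r + 3)^2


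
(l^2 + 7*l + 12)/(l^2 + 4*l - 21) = (l^2 + 7*l + 12)/(l^2 + 4*l - 21)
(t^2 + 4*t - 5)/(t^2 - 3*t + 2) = (t + 5)/(t - 2)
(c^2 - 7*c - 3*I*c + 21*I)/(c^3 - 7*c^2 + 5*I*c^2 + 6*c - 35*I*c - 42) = (c - 3*I)/(c^2 + 5*I*c + 6)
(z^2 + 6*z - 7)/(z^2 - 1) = (z + 7)/(z + 1)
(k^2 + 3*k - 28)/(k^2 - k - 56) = (k - 4)/(k - 8)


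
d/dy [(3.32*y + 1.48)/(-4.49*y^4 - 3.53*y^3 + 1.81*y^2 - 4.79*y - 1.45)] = (44.7204*y^4 + 50.02*y^3 + 9.664*y^2 - 5.3576*y + 2.2752)/(20.1601*y^8 + 31.6994*y^7 - 3.7929*y^6 + 30.2356*y^5 + 50.1145*y^4 - 7.1028*y^3 + 17.6951*y^2 + 13.891*y + 2.1025)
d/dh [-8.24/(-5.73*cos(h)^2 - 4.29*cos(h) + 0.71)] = (94.4304*cos(h) + 35.3496)*sin(h)/(5.73*cos(h)^2 + 4.29*cos(h) - 0.71)^2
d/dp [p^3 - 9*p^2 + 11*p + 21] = 3*p^2 - 18*p + 11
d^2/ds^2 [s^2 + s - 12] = 2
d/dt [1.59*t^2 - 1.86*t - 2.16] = 3.18*t - 1.86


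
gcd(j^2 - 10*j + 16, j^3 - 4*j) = j - 2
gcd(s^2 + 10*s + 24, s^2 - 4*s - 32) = s + 4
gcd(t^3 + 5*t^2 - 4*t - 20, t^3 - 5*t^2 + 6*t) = t - 2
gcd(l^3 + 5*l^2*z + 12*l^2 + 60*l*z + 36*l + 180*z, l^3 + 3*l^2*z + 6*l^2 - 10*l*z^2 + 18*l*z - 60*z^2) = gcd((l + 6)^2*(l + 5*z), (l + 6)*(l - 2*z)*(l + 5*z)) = l^2 + 5*l*z + 6*l + 30*z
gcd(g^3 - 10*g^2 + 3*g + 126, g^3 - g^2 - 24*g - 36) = g^2 - 3*g - 18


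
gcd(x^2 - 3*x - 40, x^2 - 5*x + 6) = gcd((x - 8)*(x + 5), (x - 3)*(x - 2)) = 1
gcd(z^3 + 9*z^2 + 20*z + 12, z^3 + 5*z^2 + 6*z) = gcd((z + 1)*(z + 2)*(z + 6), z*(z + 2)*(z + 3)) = z + 2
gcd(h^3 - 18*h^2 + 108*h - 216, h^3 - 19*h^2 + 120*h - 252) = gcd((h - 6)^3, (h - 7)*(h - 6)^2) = h^2 - 12*h + 36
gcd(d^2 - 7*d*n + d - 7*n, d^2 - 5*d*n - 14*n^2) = d - 7*n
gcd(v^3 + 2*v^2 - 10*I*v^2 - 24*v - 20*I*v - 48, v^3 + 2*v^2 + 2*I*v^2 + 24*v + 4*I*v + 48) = v^2 + v*(2 - 4*I) - 8*I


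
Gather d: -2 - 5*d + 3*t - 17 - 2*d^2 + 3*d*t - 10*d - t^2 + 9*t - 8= -2*d^2 + d*(3*t - 15) - t^2 + 12*t - 27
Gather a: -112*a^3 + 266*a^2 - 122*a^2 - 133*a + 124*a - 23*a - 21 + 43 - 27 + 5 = -112*a^3 + 144*a^2 - 32*a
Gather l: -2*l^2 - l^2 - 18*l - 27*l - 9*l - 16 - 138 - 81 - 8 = -3*l^2 - 54*l - 243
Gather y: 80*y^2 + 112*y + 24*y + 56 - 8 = 80*y^2 + 136*y + 48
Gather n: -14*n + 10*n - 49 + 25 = -4*n - 24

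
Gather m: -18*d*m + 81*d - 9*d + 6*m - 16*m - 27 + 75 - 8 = 72*d + m*(-18*d - 10) + 40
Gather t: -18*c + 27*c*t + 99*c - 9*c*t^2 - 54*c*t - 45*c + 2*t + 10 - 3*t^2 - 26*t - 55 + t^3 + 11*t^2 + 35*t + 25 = 36*c + t^3 + t^2*(8 - 9*c) + t*(11 - 27*c) - 20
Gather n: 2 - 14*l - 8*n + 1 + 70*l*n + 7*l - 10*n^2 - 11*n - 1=-7*l - 10*n^2 + n*(70*l - 19) + 2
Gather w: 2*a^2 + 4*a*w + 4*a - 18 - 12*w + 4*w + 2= 2*a^2 + 4*a + w*(4*a - 8) - 16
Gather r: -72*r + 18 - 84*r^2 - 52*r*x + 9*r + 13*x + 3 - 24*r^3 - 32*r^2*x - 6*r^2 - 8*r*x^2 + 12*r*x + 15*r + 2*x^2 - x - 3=-24*r^3 + r^2*(-32*x - 90) + r*(-8*x^2 - 40*x - 48) + 2*x^2 + 12*x + 18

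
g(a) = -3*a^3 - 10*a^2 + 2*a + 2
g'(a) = -9*a^2 - 20*a + 2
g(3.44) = -231.58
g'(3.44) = -173.30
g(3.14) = -183.19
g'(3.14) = -149.54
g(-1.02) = -7.26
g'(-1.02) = 13.04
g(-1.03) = -7.39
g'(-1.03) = 13.05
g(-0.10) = 1.70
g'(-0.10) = 3.91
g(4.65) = -506.56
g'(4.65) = -285.60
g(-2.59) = -18.14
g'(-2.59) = -6.57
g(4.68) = -515.17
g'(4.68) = -288.72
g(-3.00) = -13.00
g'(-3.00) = -19.00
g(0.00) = 2.00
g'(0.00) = 2.00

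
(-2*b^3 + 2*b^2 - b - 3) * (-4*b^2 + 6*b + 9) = 8*b^5 - 20*b^4 - 2*b^3 + 24*b^2 - 27*b - 27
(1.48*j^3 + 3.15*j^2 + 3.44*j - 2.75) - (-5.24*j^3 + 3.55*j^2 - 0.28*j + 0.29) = 6.72*j^3 - 0.4*j^2 + 3.72*j - 3.04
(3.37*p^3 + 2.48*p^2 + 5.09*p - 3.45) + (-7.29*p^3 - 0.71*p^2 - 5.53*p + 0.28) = -3.92*p^3 + 1.77*p^2 - 0.44*p - 3.17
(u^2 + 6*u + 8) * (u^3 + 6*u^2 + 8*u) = u^5 + 12*u^4 + 52*u^3 + 96*u^2 + 64*u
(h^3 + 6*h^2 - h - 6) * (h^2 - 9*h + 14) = h^5 - 3*h^4 - 41*h^3 + 87*h^2 + 40*h - 84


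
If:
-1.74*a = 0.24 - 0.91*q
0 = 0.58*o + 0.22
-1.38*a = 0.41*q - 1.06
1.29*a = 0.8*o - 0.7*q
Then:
No Solution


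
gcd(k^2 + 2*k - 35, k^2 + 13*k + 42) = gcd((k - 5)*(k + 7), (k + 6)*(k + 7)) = k + 7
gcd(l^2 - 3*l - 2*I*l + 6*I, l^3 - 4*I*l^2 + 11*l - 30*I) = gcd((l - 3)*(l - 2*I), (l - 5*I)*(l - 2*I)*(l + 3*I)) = l - 2*I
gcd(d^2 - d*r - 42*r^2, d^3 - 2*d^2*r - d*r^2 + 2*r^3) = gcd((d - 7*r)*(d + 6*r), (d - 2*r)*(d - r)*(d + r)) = 1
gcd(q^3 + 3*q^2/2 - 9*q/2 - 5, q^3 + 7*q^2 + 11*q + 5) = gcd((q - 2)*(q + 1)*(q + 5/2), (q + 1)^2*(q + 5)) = q + 1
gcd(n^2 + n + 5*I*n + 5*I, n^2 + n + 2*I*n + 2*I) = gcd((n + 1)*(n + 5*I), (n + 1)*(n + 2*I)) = n + 1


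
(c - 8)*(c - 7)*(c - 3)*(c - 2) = c^4 - 20*c^3 + 137*c^2 - 370*c + 336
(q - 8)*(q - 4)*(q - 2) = q^3 - 14*q^2 + 56*q - 64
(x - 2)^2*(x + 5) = x^3 + x^2 - 16*x + 20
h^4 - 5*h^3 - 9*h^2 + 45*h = h*(h - 5)*(h - 3)*(h + 3)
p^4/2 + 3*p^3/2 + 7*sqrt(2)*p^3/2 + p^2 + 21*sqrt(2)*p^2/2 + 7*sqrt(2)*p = p*(p/2 + 1)*(p + 1)*(p + 7*sqrt(2))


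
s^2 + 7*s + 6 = (s + 1)*(s + 6)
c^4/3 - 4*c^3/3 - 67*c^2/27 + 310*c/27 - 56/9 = (c/3 + 1)*(c - 4)*(c - 7/3)*(c - 2/3)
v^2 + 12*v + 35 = (v + 5)*(v + 7)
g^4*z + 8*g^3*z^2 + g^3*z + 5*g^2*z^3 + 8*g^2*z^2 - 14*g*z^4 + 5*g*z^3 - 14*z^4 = (g - z)*(g + 2*z)*(g + 7*z)*(g*z + z)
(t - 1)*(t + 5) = t^2 + 4*t - 5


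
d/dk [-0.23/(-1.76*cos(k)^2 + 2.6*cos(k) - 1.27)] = (0.8096*cos(k) - 0.598)*sin(k)/(1.76*cos(k)^2 - 2.6*cos(k) + 1.27)^2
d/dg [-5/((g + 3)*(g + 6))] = 5*(2*g + 9)/((g + 3)^2*(g + 6)^2)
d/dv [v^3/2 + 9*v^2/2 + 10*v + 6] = 3*v^2/2 + 9*v + 10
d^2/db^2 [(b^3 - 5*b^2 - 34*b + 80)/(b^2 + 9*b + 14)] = 12*(13*b^3 + 138*b^2 + 696*b + 1444)/(b^6 + 27*b^5 + 285*b^4 + 1485*b^3 + 3990*b^2 + 5292*b + 2744)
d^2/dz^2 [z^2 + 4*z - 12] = 2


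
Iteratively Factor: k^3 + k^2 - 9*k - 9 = (k + 1)*(k^2 - 9) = (k + 1)*(k + 3)*(k - 3)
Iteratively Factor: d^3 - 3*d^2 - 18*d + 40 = (d + 4)*(d^2 - 7*d + 10) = (d - 5)*(d + 4)*(d - 2)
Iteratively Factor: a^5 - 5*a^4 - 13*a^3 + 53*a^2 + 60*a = (a - 5)*(a^4 - 13*a^2 - 12*a) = (a - 5)*(a + 1)*(a^3 - a^2 - 12*a) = a*(a - 5)*(a + 1)*(a^2 - a - 12) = a*(a - 5)*(a - 4)*(a + 1)*(a + 3)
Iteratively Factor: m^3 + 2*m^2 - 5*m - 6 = (m + 3)*(m^2 - m - 2) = (m + 1)*(m + 3)*(m - 2)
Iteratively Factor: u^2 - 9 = (u + 3)*(u - 3)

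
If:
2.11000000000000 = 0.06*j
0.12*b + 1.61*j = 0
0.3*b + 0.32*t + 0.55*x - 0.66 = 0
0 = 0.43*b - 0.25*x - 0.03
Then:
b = -471.82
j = 35.17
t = 1839.42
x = -811.65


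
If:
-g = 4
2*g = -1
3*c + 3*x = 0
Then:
No Solution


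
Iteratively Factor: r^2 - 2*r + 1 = (r - 1)*(r - 1)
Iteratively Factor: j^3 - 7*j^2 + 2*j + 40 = (j - 4)*(j^2 - 3*j - 10) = (j - 4)*(j + 2)*(j - 5)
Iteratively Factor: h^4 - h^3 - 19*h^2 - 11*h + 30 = (h + 2)*(h^3 - 3*h^2 - 13*h + 15) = (h + 2)*(h + 3)*(h^2 - 6*h + 5) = (h - 5)*(h + 2)*(h + 3)*(h - 1)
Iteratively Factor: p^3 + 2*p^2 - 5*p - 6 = (p - 2)*(p^2 + 4*p + 3) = (p - 2)*(p + 3)*(p + 1)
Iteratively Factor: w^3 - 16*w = (w + 4)*(w^2 - 4*w) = w*(w + 4)*(w - 4)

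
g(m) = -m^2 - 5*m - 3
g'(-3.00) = 1.00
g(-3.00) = 3.00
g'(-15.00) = 25.00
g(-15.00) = -153.00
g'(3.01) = -11.02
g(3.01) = -27.11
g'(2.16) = -9.32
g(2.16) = -18.47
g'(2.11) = -9.22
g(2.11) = -18.00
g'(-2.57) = 0.14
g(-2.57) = 3.25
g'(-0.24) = -4.52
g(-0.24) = -1.86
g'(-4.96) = 4.92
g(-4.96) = -2.80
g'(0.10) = -5.20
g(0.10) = -3.51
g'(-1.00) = -3.00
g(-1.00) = 1.00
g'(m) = -2*m - 5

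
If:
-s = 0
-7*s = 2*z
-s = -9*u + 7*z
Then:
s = 0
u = 0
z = 0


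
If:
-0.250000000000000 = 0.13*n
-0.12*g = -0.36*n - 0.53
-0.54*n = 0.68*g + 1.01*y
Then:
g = -1.35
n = -1.92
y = 1.94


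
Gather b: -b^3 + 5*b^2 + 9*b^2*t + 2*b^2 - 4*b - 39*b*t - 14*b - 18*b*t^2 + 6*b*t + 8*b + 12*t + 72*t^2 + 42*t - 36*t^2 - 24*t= -b^3 + b^2*(9*t + 7) + b*(-18*t^2 - 33*t - 10) + 36*t^2 + 30*t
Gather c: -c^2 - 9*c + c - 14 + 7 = -c^2 - 8*c - 7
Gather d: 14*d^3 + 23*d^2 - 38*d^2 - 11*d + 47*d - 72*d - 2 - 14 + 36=14*d^3 - 15*d^2 - 36*d + 20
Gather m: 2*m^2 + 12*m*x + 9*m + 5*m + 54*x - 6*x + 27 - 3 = 2*m^2 + m*(12*x + 14) + 48*x + 24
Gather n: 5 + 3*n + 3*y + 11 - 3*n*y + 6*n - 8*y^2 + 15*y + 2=n*(9 - 3*y) - 8*y^2 + 18*y + 18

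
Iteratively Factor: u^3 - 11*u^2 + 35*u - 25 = (u - 1)*(u^2 - 10*u + 25) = (u - 5)*(u - 1)*(u - 5)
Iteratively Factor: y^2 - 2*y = (y)*(y - 2)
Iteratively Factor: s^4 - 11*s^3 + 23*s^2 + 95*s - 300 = (s - 5)*(s^3 - 6*s^2 - 7*s + 60) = (s - 5)*(s - 4)*(s^2 - 2*s - 15) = (s - 5)^2*(s - 4)*(s + 3)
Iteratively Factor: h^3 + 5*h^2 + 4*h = (h)*(h^2 + 5*h + 4) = h*(h + 1)*(h + 4)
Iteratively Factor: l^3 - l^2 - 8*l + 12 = (l - 2)*(l^2 + l - 6) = (l - 2)^2*(l + 3)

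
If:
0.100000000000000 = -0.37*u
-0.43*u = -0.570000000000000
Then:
No Solution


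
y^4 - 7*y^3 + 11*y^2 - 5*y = y*(y - 5)*(y - 1)^2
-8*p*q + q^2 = q*(-8*p + q)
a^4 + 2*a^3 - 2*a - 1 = (a - 1)*(a + 1)^3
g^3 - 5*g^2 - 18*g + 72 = (g - 6)*(g - 3)*(g + 4)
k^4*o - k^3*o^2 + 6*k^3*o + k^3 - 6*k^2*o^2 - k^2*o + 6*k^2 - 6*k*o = k*(k + 6)*(k - o)*(k*o + 1)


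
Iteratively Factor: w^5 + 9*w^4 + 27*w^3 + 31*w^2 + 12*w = (w)*(w^4 + 9*w^3 + 27*w^2 + 31*w + 12) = w*(w + 3)*(w^3 + 6*w^2 + 9*w + 4) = w*(w + 1)*(w + 3)*(w^2 + 5*w + 4) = w*(w + 1)^2*(w + 3)*(w + 4)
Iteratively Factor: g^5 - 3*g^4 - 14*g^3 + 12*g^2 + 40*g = (g + 2)*(g^4 - 5*g^3 - 4*g^2 + 20*g) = (g - 5)*(g + 2)*(g^3 - 4*g) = (g - 5)*(g - 2)*(g + 2)*(g^2 + 2*g) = g*(g - 5)*(g - 2)*(g + 2)*(g + 2)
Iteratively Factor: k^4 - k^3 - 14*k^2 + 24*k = (k + 4)*(k^3 - 5*k^2 + 6*k) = (k - 3)*(k + 4)*(k^2 - 2*k) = k*(k - 3)*(k + 4)*(k - 2)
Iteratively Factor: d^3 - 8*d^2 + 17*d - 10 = (d - 5)*(d^2 - 3*d + 2) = (d - 5)*(d - 2)*(d - 1)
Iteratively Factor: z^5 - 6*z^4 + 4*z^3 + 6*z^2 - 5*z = (z - 1)*(z^4 - 5*z^3 - z^2 + 5*z) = (z - 5)*(z - 1)*(z^3 - z) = (z - 5)*(z - 1)^2*(z^2 + z) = (z - 5)*(z - 1)^2*(z + 1)*(z)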